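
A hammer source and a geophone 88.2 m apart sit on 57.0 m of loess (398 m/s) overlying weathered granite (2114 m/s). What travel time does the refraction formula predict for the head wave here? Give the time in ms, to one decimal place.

θ_c = arcsin(V₁/V₂) = arcsin(398/2114) = 10.85°, cos θ_c = 0.9821.
Intercept time tᵢ = 2h cos θ_c / V₁ = 2·57.0·0.9821/398 = 0.28131 s.
t = x/V₂ + tᵢ = 88.2/2114 + 0.28131 = 0.32303 s.

323.0 ms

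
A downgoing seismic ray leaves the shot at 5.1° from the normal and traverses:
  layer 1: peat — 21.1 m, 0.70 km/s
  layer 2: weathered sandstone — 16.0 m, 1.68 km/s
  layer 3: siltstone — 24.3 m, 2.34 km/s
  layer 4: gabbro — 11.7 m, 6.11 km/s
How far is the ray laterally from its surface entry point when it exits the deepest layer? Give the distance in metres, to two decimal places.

p = sin θ₁/V₁ = sin 5.1°/0.70 = 1.2699e-01 s/km is conserved through the stack.
Layer 1: θ = 5.10°; offset = 21.1·tan 5.10° = 1.8831 m.
Layer 2: sin θ = p·1.68 = 0.2133 → θ = 12.32°; offset = 16.0·tan 12.32° = 3.4940 m.
Layer 3: sin θ = p·2.34 = 0.2972 → θ = 17.29°; offset = 24.3·tan 17.29° = 7.5626 m.
Layer 4: sin θ = p·6.11 = 0.7759 → θ = 50.89°; offset = 11.7·tan 50.89° = 14.3910 m.
Σ offsets = 27.3307 m.

27.33 m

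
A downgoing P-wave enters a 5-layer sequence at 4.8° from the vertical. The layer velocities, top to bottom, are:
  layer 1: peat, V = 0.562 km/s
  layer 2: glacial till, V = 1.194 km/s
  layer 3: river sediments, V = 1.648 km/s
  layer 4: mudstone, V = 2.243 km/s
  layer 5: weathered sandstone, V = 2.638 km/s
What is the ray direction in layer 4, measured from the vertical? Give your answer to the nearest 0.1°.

Ray parameter p = sin 4.8° / 0.562 = 1.4889e-01 s/km.
sin θ_4 = p·V_4 = 1.4889e-01 × 2.243 = 0.3340.
θ_4 = arcsin 0.3340 = 19.51°.

19.5°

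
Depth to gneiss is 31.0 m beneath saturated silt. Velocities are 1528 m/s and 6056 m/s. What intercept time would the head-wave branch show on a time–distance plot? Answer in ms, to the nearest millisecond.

θ_c = arcsin(V₁/V₂) = arcsin(1528/6056) = 14.61°; cos θ_c = 0.9676.
tᵢ = 2h·cos θ_c / V₁ = 2·31.0·0.9676 / 1528 = 0.03926 s.

39 ms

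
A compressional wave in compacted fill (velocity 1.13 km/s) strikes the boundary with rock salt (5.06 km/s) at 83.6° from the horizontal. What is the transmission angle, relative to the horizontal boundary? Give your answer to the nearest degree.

60°

Angle from the normal: 90° − 83.6° = 6.4°.
sin θ₁/V₁ = sin θ₂/V₂ ⇒ sin θ₂ = 5.06·sin 6.4°/1.13 = 5.06·0.1115/1.13 = 0.4991.
θ₂ = sin⁻¹(0.4991) = 29.94° (from vertical).
From the interface: 90° − 29.94° = 60.06°.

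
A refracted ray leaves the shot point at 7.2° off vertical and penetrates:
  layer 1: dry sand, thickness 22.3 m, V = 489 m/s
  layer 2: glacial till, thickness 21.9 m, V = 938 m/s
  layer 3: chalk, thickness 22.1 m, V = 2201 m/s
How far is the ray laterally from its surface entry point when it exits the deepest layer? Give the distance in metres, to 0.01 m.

Apply Snell's law at each interface; in layer i the horizontal offset is hᵢ·tan θᵢ.
Layer 1: θ = 7.20°; offset = 22.3·tan 7.20° = 2.8171 m.
Layer 2: sin θ = 938·sin 7.2°/489 = 0.2404, θ = 13.91°; offset = 21.9·tan 13.91° = 5.4242 m.
Layer 3: sin θ = 2201·sin 7.2°/489 = 0.5641, θ = 34.34°; offset = 22.1·tan 34.34° = 15.0992 m.
Total horizontal offset = 23.3405 m.

23.34 m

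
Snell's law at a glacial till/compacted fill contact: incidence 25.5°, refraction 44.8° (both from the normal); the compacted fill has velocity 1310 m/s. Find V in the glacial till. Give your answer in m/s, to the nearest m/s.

800 m/s

sin 25.5° = 0.4305; sin 44.8° = 0.7046.
V₁ = V₂·(sin θ₁/sin θ₂) = 1310·(0.4305/0.7046) = 800.37 m/s.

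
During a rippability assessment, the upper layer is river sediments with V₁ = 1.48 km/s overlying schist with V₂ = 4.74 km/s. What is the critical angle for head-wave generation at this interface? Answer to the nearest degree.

At critical incidence the refracted ray runs along the interface (θ₂ = 90°), so sin θ_c = V₁/V₂.
θ_c = arcsin(1.48/4.74) = arcsin 0.3122 = 18.19°.

18°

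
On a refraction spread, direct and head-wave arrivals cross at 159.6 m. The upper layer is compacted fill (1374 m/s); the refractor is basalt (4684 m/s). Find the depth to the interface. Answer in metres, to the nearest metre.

59 m

h = (x_cross/2)·√((V₂−V₁)/(V₂+V₁)).
(V₂−V₁)/(V₂+V₁) = (4684−1374)/(4684+1374) = 0.5464; √ = 0.7392.
h = (159.6/2)·0.7392 = 58.99 m.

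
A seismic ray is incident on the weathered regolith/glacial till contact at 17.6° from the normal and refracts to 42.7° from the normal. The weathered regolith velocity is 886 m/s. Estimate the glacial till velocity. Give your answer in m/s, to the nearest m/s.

Snell's law: sin 17.6°/V₁ = sin 42.7°/V₂.
V₂ = V₁·sin 42.7°/sin 17.6° = 886 × 2.2428 = 1987.13 m/s.

1987 m/s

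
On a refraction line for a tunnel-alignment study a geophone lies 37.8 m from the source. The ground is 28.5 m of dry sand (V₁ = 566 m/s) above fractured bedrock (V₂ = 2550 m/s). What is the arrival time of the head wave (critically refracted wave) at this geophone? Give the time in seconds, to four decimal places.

t = x/V₂ + 2h·√(V₂²−V₁²)/(V₁V₂).
√(V₂²−V₁²) = √(2550²−566²) = 2486.4 m/s; delay term = 2·28.5·2486.4/(566·2550) = 0.09819 s.
t = 37.8/2550 + 0.09819 = 0.11302 s.

0.1130 s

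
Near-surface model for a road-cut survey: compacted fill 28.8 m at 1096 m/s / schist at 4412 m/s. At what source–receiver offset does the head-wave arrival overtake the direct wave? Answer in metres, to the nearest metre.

θ_c = arcsin(1096/4412) = 14.38°, so cos θ_c = 0.9687 and tᵢ = 2h cos θ_c/V₁ = 0.0509 s.
At crossover x/V₁ = x/V₂ + tᵢ ⇒ x = tᵢ/(1/V₁ − 1/V₂) = 0.05091/(9.1241e-04 − 2.2665e-04) = 74.24 m.

74 m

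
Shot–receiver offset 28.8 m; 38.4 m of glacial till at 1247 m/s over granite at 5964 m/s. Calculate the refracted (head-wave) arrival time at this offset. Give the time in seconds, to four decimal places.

0.0651 s

θ_c = arcsin(V₁/V₂) = arcsin(1247/5964) = 12.07°, cos θ_c = 0.9779.
Intercept time tᵢ = 2h cos θ_c / V₁ = 2·38.4·0.9779/1247 = 0.06023 s.
t = x/V₂ + tᵢ = 28.8/5964 + 0.06023 = 0.06506 s.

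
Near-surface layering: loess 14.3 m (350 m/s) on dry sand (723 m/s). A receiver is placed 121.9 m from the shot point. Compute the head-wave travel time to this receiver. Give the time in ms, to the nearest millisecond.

θ_c = arcsin(V₁/V₂) = arcsin(350/723) = 28.95°, cos θ_c = 0.8750.
Intercept time tᵢ = 2h cos θ_c / V₁ = 2·14.3·0.8750/350 = 0.07150 s.
t = x/V₂ + tᵢ = 121.9/723 + 0.07150 = 0.24010 s.

240 ms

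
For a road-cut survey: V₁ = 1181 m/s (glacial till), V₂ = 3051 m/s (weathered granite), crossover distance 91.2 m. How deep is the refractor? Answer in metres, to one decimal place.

30.3 m

x_cross = 2h·√((V₂+V₁)/(V₂−V₁)) → h = x_cross / (2·√((V₂+V₁)/(V₂−V₁))).
√((V₂+V₁)/(V₂−V₁)) = √((3051+1181)/(3051−1181)) = 1.5044.
h = 91.2 / (2·1.5044) = 30.31 m.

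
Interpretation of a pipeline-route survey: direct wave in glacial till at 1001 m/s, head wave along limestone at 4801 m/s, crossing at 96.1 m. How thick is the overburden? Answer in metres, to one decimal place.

38.9 m

x_cross = 2h·√((V₂+V₁)/(V₂−V₁)) → h = x_cross / (2·√((V₂+V₁)/(V₂−V₁))).
√((V₂+V₁)/(V₂−V₁)) = √((4801+1001)/(4801−1001)) = 1.2357.
h = 96.1 / (2·1.2357) = 38.89 m.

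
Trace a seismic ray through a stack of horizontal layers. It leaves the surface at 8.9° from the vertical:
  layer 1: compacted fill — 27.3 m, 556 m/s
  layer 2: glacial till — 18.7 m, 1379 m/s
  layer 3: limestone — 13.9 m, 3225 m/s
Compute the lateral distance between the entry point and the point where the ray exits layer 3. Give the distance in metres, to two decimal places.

Apply Snell's law at each interface; in layer i the horizontal offset is hᵢ·tan θᵢ.
Layer 1: θ = 8.90°; offset = 27.3·tan 8.90° = 4.2751 m.
Layer 2: sin θ = 1379·sin 8.9°/556 = 0.3837, θ = 22.56°; offset = 18.7·tan 22.56° = 7.7703 m.
Layer 3: sin θ = 3225·sin 8.9°/556 = 0.8974, θ = 63.82°; offset = 13.9·tan 63.82° = 28.2675 m.
Total horizontal offset = 40.3129 m.

40.31 m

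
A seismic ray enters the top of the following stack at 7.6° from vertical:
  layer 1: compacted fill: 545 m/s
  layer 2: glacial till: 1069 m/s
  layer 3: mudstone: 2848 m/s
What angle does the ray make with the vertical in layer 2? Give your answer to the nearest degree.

15°

Ray parameter p = sin 7.6° / 545 = 2.4267e-04 s/m.
sin θ_2 = p·V_2 = 2.4267e-04 × 1069 = 0.2594.
θ_2 = arcsin 0.2594 = 15.04°.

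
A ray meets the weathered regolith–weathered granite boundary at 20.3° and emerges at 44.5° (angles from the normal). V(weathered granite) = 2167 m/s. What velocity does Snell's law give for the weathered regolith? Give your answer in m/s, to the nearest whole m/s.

1073 m/s

sin 20.3° = 0.3469; sin 44.5° = 0.7009.
V₁ = V₂·(sin θ₁/sin θ₂) = 2167·(0.3469/0.7009) = 1072.62 m/s.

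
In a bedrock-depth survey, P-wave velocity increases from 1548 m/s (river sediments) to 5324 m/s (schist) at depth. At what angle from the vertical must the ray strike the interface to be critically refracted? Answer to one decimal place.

Critical incidence: sin θ_c = V₁/V₂ = 1548/5324 = 0.2908.
θ_c = arcsin 0.2908 = 16.90°.

16.9°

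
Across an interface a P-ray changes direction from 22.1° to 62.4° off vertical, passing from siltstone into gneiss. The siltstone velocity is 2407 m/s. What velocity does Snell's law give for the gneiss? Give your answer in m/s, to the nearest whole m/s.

sin 22.1° = 0.3762; sin 62.4° = 0.8862.
V₂ = V₁·(sin θ₂/sin θ₁) = 2407·(0.8862/0.3762) = 5669.74 m/s.

5670 m/s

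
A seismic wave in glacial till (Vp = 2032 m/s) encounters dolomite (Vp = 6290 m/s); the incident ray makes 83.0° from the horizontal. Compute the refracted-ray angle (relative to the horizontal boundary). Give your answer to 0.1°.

67.8°

Angle from the normal: 90° − 83.0° = 7.0°.
sin θ₁/V₁ = sin θ₂/V₂ ⇒ sin θ₂ = 6290·sin 7.0°/2032 = 6290·0.1219/2032 = 0.3772.
θ₂ = sin⁻¹(0.3772) = 22.16° (from vertical).
From the interface: 90° − 22.16° = 67.84°.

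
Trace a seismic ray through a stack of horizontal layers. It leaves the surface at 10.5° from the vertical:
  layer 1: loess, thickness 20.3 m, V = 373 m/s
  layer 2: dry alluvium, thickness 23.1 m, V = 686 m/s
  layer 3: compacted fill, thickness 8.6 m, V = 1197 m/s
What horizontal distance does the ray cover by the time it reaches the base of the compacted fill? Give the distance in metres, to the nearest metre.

Apply Snell's law at each interface; in layer i the horizontal offset is hᵢ·tan θᵢ.
Layer 1: θ = 10.50°; offset = 20.3·tan 10.50° = 3.762 m.
Layer 2: sin θ = 686·sin 10.5°/373 = 0.3352, θ = 19.58°; offset = 23.1·tan 19.58° = 8.217 m.
Layer 3: sin θ = 1197·sin 10.5°/373 = 0.5848, θ = 35.79°; offset = 8.6·tan 35.79° = 6.200 m.
Σ offsets = 18.180 m.

18 m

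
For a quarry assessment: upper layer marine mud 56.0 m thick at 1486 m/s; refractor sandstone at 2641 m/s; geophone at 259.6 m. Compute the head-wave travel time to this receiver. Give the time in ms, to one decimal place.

160.6 ms

t = x/V₂ + 2h·√(V₂²−V₁²)/(V₁V₂).
√(V₂²−V₁²) = √(2641²−1486²) = 2183.3 m/s; delay term = 2·56.0·2183.3/(1486·2641) = 0.06231 s.
t = 259.6/2641 + 0.06231 = 0.16060 s.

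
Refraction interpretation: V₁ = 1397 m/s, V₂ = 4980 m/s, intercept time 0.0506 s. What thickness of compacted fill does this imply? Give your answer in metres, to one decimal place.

36.8 m

θ_c = arcsin(1397/4980) = 16.29°; cos θ_c = 0.9598.
tᵢ = 2h cos θ_c/V₁ ⇒ h = tᵢ·V₁/(2 cos θ_c) = 0.0506·1397/(2·0.9598) = 36.82 m.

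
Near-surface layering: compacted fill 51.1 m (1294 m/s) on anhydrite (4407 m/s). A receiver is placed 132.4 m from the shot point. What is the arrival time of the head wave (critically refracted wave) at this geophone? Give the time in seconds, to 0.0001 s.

0.1055 s

t = x/V₂ + 2h·√(V₂²−V₁²)/(V₁V₂).
√(V₂²−V₁²) = √(4407²−1294²) = 4212.7 m/s; delay term = 2·51.1·4212.7/(1294·4407) = 0.07550 s.
t = 132.4/4407 + 0.07550 = 0.10554 s.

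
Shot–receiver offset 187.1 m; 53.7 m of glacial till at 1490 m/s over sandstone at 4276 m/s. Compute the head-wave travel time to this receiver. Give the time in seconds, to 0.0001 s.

t = x/V₂ + 2h·√(V₂²−V₁²)/(V₁V₂).
√(V₂²−V₁²) = √(4276²−1490²) = 4008.0 m/s; delay term = 2·53.7·4008.0/(1490·4276) = 0.06756 s.
t = 187.1/4276 + 0.06756 = 0.11132 s.

0.1113 s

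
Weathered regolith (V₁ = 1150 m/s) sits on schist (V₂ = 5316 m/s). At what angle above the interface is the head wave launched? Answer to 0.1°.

Critical incidence: sin θ_c = V₁/V₂ = 1150/5316 = 0.2163.
θ_c = arcsin 0.2163 = 12.49°.
Measured from the interface: 90° − 12.49° = 77.51°.

77.5°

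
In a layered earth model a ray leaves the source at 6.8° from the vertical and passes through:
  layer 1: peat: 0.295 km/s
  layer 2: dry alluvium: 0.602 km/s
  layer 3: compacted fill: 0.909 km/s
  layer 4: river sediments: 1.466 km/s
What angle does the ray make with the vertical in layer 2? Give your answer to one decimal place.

14.0°

Snell's law across each interface conserves sin θ / V, so sin θ_2 = V_2·sin θ₁/V₁.
sin θ_2 = 0.602 × sin 6.8° / 0.295 = 0.2416.
θ_2 = arcsin 0.2416 = 13.98°.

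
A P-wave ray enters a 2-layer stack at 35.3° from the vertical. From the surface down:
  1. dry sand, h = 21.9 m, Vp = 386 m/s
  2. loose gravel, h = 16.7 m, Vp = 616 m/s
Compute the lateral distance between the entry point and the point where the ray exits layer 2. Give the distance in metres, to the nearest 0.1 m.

55.3 m

Apply Snell's law at each interface; in layer i the horizontal offset is hᵢ·tan θᵢ.
Layer 1: θ = 35.30°; offset = 21.9·tan 35.30° = 15.506 m.
Layer 2: sin θ = 616·sin 35.3°/386 = 0.9222, θ = 67.25°; offset = 16.7·tan 67.25° = 39.818 m.
Summing the layer offsets gives 55.324 m.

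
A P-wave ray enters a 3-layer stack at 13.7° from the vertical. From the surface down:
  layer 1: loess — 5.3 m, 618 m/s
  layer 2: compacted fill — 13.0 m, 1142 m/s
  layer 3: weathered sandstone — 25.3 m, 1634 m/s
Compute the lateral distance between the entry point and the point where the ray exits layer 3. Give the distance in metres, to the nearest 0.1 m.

Apply Snell's law at each interface; in layer i the horizontal offset is hᵢ·tan θᵢ.
Layer 1: θ = 13.70°; offset = 5.3·tan 13.70° = 1.292 m.
Layer 2: sin θ = 1142·sin 13.7°/618 = 0.4377, θ = 25.95°; offset = 13.0·tan 25.95° = 6.328 m.
Layer 3: sin θ = 1634·sin 13.7°/618 = 0.6262, θ = 38.77°; offset = 25.3·tan 38.77° = 20.320 m.
Summing the layer offsets gives 27.940 m.

27.9 m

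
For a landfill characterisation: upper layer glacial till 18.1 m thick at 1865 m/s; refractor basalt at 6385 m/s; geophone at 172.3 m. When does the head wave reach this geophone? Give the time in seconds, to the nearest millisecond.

t = x/V₂ + 2h·√(V₂²−V₁²)/(V₁V₂).
√(V₂²−V₁²) = √(6385²−1865²) = 6106.6 m/s; delay term = 2·18.1·6106.6/(1865·6385) = 0.01856 s.
t = 172.3/6385 + 0.01856 = 0.04555 s.

0.046 s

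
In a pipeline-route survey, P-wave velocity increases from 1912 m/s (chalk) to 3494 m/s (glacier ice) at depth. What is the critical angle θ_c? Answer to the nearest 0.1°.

Critical incidence: sin θ_c = V₁/V₂ = 1912/3494 = 0.5472.
θ_c = arcsin 0.5472 = 33.18°.

33.2°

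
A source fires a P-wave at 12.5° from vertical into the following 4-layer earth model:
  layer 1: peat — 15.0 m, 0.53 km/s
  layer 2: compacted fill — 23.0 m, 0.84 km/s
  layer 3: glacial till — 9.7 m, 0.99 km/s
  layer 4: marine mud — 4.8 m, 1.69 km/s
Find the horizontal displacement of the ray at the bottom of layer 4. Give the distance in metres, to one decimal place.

p = sin θ₁/V₁ = sin 12.5°/0.53 = 4.0838e-01 s/km is conserved through the stack.
Layer 1: θ = 12.50°; offset = 15.0·tan 12.50° = 3.325 m.
Layer 2: sin θ = p·0.84 = 0.3430 → θ = 20.06°; offset = 23.0·tan 20.06° = 8.400 m.
Layer 3: sin θ = p·0.99 = 0.4043 → θ = 23.85°; offset = 9.7·tan 23.85° = 4.288 m.
Layer 4: sin θ = p·1.69 = 0.6902 → θ = 43.64°; offset = 4.8·tan 43.64° = 4.578 m.
Total horizontal offset = 20.590 m.

20.6 m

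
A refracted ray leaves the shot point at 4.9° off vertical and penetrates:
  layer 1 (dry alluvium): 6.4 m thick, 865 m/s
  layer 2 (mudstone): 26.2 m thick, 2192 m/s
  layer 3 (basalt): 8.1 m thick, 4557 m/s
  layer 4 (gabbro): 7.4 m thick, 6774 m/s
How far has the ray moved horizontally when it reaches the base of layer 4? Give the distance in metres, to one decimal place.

17.1 m

Ray parameter p = sin 4.9° / 865 m/s = 9.8748e-05 s/m.
Layer 1: θ = 4.90°; offset = 6.4·tan 4.90° = 0.549 m.
Layer 2: sin θ = p·2192 = 0.2165 → θ = 12.50°; offset = 26.2·tan 12.50° = 5.809 m.
Layer 3: sin θ = p·4557 = 0.4500 → θ = 26.74°; offset = 8.1·tan 26.74° = 4.082 m.
Layer 4: sin θ = p·6774 = 0.6689 → θ = 41.98°; offset = 7.4·tan 41.98° = 6.659 m.
Σ offsets = 17.098 m.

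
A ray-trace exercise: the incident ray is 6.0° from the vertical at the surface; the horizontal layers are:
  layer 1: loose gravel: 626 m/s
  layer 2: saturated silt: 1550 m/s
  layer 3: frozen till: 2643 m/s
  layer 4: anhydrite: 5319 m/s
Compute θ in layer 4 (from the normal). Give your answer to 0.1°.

Ray parameter p = sin 6.0° / 626 = 1.6698e-04 s/m.
sin θ_4 = p·V_4 = 1.6698e-04 × 5319 = 0.8882.
θ_4 = arcsin 0.8882 = 62.64°.

62.6°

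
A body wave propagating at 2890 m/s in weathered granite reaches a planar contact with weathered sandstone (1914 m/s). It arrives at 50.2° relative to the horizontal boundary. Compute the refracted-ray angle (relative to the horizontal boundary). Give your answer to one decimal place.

64.9°

Angle from the normal: 90° − 50.2° = 39.8°.
Snell's law: sin θ₂ = (V₂/V₁)·sin θ₁ = (1914/2890)·sin 39.8° = 0.4239.
θ₂ = sin⁻¹(0.4239) = 25.08° (from vertical).
From the interface: 90° − 25.08° = 64.92°.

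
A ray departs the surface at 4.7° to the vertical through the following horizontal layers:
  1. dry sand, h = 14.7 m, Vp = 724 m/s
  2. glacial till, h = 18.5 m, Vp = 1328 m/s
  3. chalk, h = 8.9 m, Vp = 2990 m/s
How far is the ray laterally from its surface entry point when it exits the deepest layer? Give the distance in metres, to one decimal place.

7.2 m

p = sin θ₁/V₁ = sin 4.7°/724 = 1.1317e-04 s/m is conserved through the stack.
Layer 1: θ = 4.70°; offset = 14.7·tan 4.70° = 1.209 m.
Layer 2: sin θ = p·1328 = 0.1503 → θ = 8.64°; offset = 18.5·tan 8.64° = 2.812 m.
Layer 3: sin θ = p·2990 = 0.3384 → θ = 19.78°; offset = 8.9·tan 19.78° = 3.201 m.
Summing the layer offsets gives 7.221 m.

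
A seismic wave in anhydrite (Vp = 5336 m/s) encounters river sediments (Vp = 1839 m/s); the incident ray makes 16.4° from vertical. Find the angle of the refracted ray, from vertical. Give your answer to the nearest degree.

Snell's law: sin θ₂ = (V₂/V₁)·sin θ₁ = (1839/5336)·sin 16.4° = 0.0973.
θ₂ = arcsin 0.0973 = 5.58° from the normal.

6°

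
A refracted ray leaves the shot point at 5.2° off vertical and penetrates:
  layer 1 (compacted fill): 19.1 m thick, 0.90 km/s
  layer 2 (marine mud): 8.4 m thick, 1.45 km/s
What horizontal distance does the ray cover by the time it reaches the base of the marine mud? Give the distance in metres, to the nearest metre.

p = sin θ₁/V₁ = sin 5.2°/0.90 = 1.0070e-01 s/km is conserved through the stack.
Layer 1: θ = 5.20°; offset = 19.1·tan 5.20° = 1.738 m.
Layer 2: sin θ = p·1.45 = 0.1460 → θ = 8.40°; offset = 8.4·tan 8.40° = 1.240 m.
Total horizontal offset = 2.978 m.

3 m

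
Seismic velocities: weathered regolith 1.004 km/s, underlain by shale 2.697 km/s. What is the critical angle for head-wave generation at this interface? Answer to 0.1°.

21.9°

Critical incidence: sin θ_c = V₁/V₂ = 1.004/2.697 = 0.3723.
θ_c = arcsin 0.3723 = 21.86°.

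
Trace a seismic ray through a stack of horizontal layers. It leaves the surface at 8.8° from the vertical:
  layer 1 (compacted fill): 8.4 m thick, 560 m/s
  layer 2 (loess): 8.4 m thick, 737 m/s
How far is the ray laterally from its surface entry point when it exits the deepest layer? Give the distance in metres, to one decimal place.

p = sin θ₁/V₁ = sin 8.8°/560 = 2.7319e-04 s/m is conserved through the stack.
Layer 1: θ = 8.80°; offset = 8.4·tan 8.80° = 1.300 m.
Layer 2: sin θ = p·737 = 0.2013 → θ = 11.62°; offset = 8.4·tan 11.62° = 1.727 m.
Total horizontal offset = 3.027 m.

3.0 m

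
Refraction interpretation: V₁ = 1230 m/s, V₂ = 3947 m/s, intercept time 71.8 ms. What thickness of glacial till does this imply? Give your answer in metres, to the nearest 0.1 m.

θ_c = arcsin(1230/3947) = 18.16°; cos θ_c = 0.9502.
tᵢ = 2h cos θ_c/V₁ ⇒ h = tᵢ·V₁/(2 cos θ_c) = 0.0718·1230/(2·0.9502) = 46.47 m.

46.5 m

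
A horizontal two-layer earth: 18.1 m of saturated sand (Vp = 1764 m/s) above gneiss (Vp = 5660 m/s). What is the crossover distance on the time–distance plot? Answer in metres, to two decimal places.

θ_c = arcsin(1764/5660) = 18.16°, so cos θ_c = 0.9502 and tᵢ = 2h cos θ_c/V₁ = 0.0195 s.
At crossover x/V₁ = x/V₂ + tᵢ ⇒ x = tᵢ/(1/V₁ − 1/V₂) = 0.01950/(5.6689e-04 − 1.7668e-04) = 49.97 m.

49.97 m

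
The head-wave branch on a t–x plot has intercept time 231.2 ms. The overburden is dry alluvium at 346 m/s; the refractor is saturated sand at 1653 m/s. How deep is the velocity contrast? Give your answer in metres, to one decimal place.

40.9 m

θ_c = arcsin(346/1653) = 12.08°; cos θ_c = 0.9778.
tᵢ = 2h cos θ_c/V₁ ⇒ h = tᵢ·V₁/(2 cos θ_c) = 0.2312·346/(2·0.9778) = 40.90 m.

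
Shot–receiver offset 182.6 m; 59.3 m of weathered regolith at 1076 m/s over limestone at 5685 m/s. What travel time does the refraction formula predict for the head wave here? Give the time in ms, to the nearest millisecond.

140 ms

θ_c = arcsin(V₁/V₂) = arcsin(1076/5685) = 10.91°, cos θ_c = 0.9819.
Intercept time tᵢ = 2h cos θ_c / V₁ = 2·59.3·0.9819/1076 = 0.10823 s.
t = x/V₂ + tᵢ = 182.6/5685 + 0.10823 = 0.14035 s.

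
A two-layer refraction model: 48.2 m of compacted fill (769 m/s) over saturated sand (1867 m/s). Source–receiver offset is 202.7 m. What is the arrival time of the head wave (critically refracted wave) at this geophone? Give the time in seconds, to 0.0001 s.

t = x/V₂ + 2h·√(V₂²−V₁²)/(V₁V₂).
√(V₂²−V₁²) = √(1867²−769²) = 1701.3 m/s; delay term = 2·48.2·1701.3/(769·1867) = 0.11423 s.
t = 202.7/1867 + 0.11423 = 0.22280 s.

0.2228 s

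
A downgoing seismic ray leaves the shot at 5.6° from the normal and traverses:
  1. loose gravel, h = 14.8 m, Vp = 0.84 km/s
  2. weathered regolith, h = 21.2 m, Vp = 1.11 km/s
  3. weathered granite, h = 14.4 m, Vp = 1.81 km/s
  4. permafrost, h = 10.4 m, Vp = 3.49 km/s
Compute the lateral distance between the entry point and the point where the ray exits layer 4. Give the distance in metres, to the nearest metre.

p = sin θ₁/V₁ = sin 5.6°/0.84 = 1.1617e-01 s/km is conserved through the stack.
Layer 1: θ = 5.60°; offset = 14.8·tan 5.60° = 1.451 m.
Layer 2: sin θ = p·1.11 = 0.1289 → θ = 7.41°; offset = 21.2·tan 7.41° = 2.757 m.
Layer 3: sin θ = p·1.81 = 0.2103 → θ = 12.14°; offset = 14.4·tan 12.14° = 3.097 m.
Layer 4: sin θ = p·3.49 = 0.4054 → θ = 23.92°; offset = 10.4·tan 23.92° = 4.613 m.
Total horizontal offset = 11.918 m.

12 m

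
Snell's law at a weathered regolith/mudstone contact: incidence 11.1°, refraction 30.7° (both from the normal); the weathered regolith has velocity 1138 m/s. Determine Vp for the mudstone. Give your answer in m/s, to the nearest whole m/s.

3018 m/s

sin 11.1° = 0.1925; sin 30.7° = 0.5105.
V₂ = V₁·(sin θ₂/sin θ₁) = 1138·(0.5105/0.1925) = 3017.83 m/s.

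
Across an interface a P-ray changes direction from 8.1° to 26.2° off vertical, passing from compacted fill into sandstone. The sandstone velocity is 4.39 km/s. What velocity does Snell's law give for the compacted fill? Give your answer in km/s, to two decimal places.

sin 8.1° = 0.1409; sin 26.2° = 0.4415.
V₁ = V₂·(sin θ₁/sin θ₂) = 4.39·(0.1409/0.4415) = 1.40 km/s.

1.40 km/s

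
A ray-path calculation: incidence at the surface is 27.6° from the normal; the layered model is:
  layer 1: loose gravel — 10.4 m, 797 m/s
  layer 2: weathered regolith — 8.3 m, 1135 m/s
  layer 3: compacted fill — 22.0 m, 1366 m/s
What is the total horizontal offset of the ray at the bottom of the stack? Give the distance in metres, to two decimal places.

41.46 m

Apply Snell's law at each interface; in layer i the horizontal offset is hᵢ·tan θᵢ.
Layer 1: θ = 27.60°; offset = 10.4·tan 27.60° = 5.4370 m.
Layer 2: sin θ = 1135·sin 27.6°/797 = 0.6598, θ = 41.28°; offset = 8.3·tan 41.28° = 7.2873 m.
Layer 3: sin θ = 1366·sin 27.6°/797 = 0.7941, θ = 52.57°; offset = 22.0·tan 52.57° = 28.7396 m.
Σ offsets = 41.4639 m.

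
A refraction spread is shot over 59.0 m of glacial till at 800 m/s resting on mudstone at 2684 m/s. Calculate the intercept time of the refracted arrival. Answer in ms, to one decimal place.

θ_c = arcsin(V₁/V₂) = arcsin(800/2684) = 17.34°; cos θ_c = 0.9545.
tᵢ = 2h·cos θ_c / V₁ = 2·59.0·0.9545 / 800 = 0.14080 s.

140.8 ms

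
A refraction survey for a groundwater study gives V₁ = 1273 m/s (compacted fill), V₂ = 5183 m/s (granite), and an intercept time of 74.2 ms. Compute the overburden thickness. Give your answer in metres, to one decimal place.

48.7 m

θ_c = arcsin(1273/5183) = 14.22°; cos θ_c = 0.9694.
tᵢ = 2h cos θ_c/V₁ ⇒ h = tᵢ·V₁/(2 cos θ_c) = 0.0742·1273/(2·0.9694) = 48.72 m.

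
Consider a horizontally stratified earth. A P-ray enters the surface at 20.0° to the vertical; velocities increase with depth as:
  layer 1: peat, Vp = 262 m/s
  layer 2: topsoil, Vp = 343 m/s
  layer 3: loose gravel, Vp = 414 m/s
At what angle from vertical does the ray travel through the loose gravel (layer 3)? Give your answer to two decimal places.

Ray parameter p = sin 20.0° / 262 = 1.3054e-03 s/m.
sin θ_3 = p·V_3 = 1.3054e-03 × 414 = 0.5404.
θ_3 = 32.71° from the vertical.

32.71°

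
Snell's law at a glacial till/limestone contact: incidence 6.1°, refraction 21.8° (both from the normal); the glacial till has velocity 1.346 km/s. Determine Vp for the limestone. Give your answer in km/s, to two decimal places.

Snell's law: sin 6.1°/V₁ = sin 21.8°/V₂.
V₂ = V₁·sin 21.8°/sin 6.1° = 1.346 × 3.4948 = 4.70 km/s.

4.70 km/s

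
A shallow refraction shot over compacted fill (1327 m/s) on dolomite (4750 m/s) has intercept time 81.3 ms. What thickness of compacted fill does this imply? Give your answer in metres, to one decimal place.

θ_c = arcsin(1327/4750) = 16.22°; cos θ_c = 0.9602.
tᵢ = 2h cos θ_c/V₁ ⇒ h = tᵢ·V₁/(2 cos θ_c) = 0.0813·1327/(2·0.9602) = 56.18 m.

56.2 m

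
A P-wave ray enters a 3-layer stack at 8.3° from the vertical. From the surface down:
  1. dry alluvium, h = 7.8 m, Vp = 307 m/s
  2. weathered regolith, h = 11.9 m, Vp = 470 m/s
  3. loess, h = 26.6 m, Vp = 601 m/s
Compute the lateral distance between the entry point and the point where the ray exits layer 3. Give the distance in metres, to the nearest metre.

12 m

Apply Snell's law at each interface; in layer i the horizontal offset is hᵢ·tan θᵢ.
Layer 1: θ = 8.30°; offset = 7.8·tan 8.30° = 1.138 m.
Layer 2: sin θ = 470·sin 8.3°/307 = 0.2210, θ = 12.77°; offset = 11.9·tan 12.77° = 2.697 m.
Layer 3: sin θ = 601·sin 8.3°/307 = 0.2826, θ = 16.42°; offset = 26.6·tan 16.42° = 7.837 m.
Total horizontal offset = 11.671 m.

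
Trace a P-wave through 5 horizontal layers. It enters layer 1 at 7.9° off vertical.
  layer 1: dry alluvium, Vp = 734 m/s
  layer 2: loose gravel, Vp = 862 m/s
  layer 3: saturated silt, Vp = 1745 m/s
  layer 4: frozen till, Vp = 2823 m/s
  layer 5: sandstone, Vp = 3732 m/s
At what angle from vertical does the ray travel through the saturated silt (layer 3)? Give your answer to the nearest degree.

19°

Ray parameter p = sin 7.9° / 734 = 1.8725e-04 s/m.
sin θ_3 = p·V_3 = 1.8725e-04 × 1745 = 0.3268.
θ_3 = arcsin 0.3268 = 19.07°.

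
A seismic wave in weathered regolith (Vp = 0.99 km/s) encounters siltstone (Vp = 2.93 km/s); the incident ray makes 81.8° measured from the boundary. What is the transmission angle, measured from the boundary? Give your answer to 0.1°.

Convert to the normal: θ₁ = 90° − 81.8° = 8.2°.
sin θ₁/V₁ = sin θ₂/V₂ ⇒ sin θ₂ = 2.93·sin 8.2°/0.99 = 2.93·0.1426/0.99 = 0.4221.
θ₂ = arcsin 0.4221 = 24.97° from the normal.
From the interface: 90° − 24.97° = 65.03°.

65.0°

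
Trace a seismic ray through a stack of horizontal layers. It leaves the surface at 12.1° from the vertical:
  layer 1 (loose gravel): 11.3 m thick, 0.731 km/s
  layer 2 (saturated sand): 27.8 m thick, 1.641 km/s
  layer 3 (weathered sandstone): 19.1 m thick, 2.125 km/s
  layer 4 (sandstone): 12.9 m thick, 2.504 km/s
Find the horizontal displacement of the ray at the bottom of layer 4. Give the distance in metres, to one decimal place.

Ray parameter p = sin 12.1° / 0.731 km/s = 2.8676e-01 s/km.
Layer 1: θ = 12.10°; offset = 11.3·tan 12.10° = 2.423 m.
Layer 2: sin θ = p·1.641 = 0.4706 → θ = 28.07°; offset = 27.8·tan 28.07° = 14.826 m.
Layer 3: sin θ = p·2.125 = 0.6094 → θ = 37.54°; offset = 19.1·tan 37.54° = 14.679 m.
Layer 4: sin θ = p·2.504 = 0.7180 → θ = 45.89°; offset = 12.9·tan 45.89° = 13.308 m.
Summing the layer offsets gives 45.235 m.

45.2 m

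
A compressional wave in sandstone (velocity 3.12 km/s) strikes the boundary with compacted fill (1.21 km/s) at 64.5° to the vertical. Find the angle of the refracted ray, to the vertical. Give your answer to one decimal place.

sin θ₁/V₁ = sin θ₂/V₂ ⇒ sin θ₂ = 1.21·sin 64.5°/3.12 = 1.21·0.9026/3.12 = 0.3500.
θ₂ = sin⁻¹(0.3500) = 20.49° (from vertical).

20.5°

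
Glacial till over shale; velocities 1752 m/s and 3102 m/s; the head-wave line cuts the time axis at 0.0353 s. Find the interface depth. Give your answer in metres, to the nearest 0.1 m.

37.5 m

θ_c = arcsin(1752/3102) = 34.39°; cos θ_c = 0.8252.
tᵢ = 2h cos θ_c/V₁ ⇒ h = tᵢ·V₁/(2 cos θ_c) = 0.0353·1752/(2·0.8252) = 37.47 m.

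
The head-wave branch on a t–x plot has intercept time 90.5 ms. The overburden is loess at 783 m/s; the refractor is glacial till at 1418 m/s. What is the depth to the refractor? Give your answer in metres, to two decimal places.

h = tᵢ·V₁·V₂ / (2·√(V₂²−V₁²)).
√(V₂²−V₁²) = √(1418² − 783²) = 1182.2 m/s.
h = 0.0905 s × 783 × 1418 / (2 × 1182.2) = 42.50 m.

42.50 m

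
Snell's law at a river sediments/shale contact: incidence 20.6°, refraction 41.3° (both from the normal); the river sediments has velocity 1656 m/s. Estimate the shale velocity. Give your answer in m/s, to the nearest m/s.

3106 m/s

Snell's law: sin 20.6°/V₁ = sin 41.3°/V₂.
V₂ = V₁·sin 41.3°/sin 20.6° = 1656 × 1.8758 = 3106.41 m/s.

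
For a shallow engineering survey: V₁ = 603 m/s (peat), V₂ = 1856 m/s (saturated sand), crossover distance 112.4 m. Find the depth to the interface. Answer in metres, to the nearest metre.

h = (x_cross/2)·√((V₂−V₁)/(V₂+V₁)).
(V₂−V₁)/(V₂+V₁) = (1856−603)/(1856+603) = 0.5096; √ = 0.7138.
h = (112.4/2)·0.7138 = 40.12 m.

40 m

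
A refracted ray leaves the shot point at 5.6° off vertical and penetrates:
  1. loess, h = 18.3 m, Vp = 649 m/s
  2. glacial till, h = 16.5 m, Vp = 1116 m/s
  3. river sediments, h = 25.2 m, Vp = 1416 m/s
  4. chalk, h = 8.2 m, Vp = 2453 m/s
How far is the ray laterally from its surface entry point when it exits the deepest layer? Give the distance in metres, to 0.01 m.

13.35 m

Ray parameter p = sin 5.6° / 649 m/s = 1.5036e-04 s/m.
Layer 1: θ = 5.60°; offset = 18.3·tan 5.60° = 1.7943 m.
Layer 2: sin θ = p·1116 = 0.1678 → θ = 9.66°; offset = 16.5·tan 9.66° = 2.8085 m.
Layer 3: sin θ = p·1416 = 0.2129 → θ = 12.29°; offset = 25.2·tan 12.29° = 5.4912 m.
Layer 4: sin θ = p·2453 = 0.3688 → θ = 21.64°; offset = 8.2·tan 21.64° = 3.2538 m.
Summing the layer offsets gives 13.3479 m.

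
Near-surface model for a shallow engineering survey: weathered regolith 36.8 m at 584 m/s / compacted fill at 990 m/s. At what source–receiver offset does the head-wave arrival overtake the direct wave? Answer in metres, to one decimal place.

144.9 m

x_cross = 2h·√((V₂+V₁)/(V₂−V₁)).
(V₂+V₁)/(V₂−V₁) = (990+584)/(990−584) = 3.8768; √ = 1.9690.
x_cross = 2·36.8·1.9690 = 144.92 m.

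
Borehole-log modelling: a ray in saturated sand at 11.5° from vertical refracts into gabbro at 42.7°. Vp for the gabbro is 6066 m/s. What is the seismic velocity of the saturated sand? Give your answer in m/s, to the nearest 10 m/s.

1780 m/s

Snell's law: sin 11.5°/V₁ = sin 42.7°/V₂.
V₁ = V₂·sin 11.5°/sin 42.7° = 6066 × 0.2940 = 1783.31 m/s.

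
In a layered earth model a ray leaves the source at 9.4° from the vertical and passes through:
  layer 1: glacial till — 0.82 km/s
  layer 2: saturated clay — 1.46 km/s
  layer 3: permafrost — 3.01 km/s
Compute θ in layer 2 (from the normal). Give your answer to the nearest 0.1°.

16.9°

Snell's law across each interface conserves sin θ / V, so sin θ_2 = V_2·sin θ₁/V₁.
sin θ_2 = 1.46 × sin 9.4° / 0.82 = 0.2908.
θ_2 = 16.91° from the vertical.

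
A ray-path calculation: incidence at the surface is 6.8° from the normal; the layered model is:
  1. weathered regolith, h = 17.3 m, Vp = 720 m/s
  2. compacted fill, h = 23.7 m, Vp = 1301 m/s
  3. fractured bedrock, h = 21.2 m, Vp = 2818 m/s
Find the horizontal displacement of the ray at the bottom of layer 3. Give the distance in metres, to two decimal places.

Ray parameter p = sin 6.8° / 720 m/s = 1.6445e-04 s/m.
Layer 1: θ = 6.80°; offset = 17.3·tan 6.80° = 2.0629 m.
Layer 2: sin θ = p·1301 = 0.2139 → θ = 12.35°; offset = 23.7·tan 12.35° = 5.1908 m.
Layer 3: sin θ = p·2818 = 0.4634 → θ = 27.61°; offset = 21.2·tan 27.61° = 11.0869 m.
Total horizontal offset = 18.3406 m.

18.34 m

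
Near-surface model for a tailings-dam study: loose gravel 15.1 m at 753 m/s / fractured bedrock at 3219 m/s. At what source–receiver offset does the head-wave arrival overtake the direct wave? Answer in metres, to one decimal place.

38.3 m

θ_c = arcsin(753/3219) = 13.53°, so cos θ_c = 0.9723 and tᵢ = 2h cos θ_c/V₁ = 0.0390 s.
At crossover x/V₁ = x/V₂ + tᵢ ⇒ x = tᵢ/(1/V₁ − 1/V₂) = 0.03899/(1.3280e-03 − 3.1066e-04) = 38.33 m.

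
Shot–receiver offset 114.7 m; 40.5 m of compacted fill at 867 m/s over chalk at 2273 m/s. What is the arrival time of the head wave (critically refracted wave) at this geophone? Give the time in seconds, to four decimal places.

θ_c = arcsin(V₁/V₂) = arcsin(867/2273) = 22.42°, cos θ_c = 0.9244.
Intercept time tᵢ = 2h cos θ_c / V₁ = 2·40.5·0.9244/867 = 0.08636 s.
t = x/V₂ + tᵢ = 114.7/2273 + 0.08636 = 0.13682 s.

0.1368 s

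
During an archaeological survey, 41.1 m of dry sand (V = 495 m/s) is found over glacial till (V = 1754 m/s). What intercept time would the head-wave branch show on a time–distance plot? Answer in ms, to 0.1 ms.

159.3 ms

tᵢ = 2h·√(V₂²−V₁²)/(V₁V₂).
√(V₂²−V₁²) = √(1754²−495²) = 1682.7 m/s.
tᵢ = 2·41.1·1682.7/(495·1754) = 0.15931 s.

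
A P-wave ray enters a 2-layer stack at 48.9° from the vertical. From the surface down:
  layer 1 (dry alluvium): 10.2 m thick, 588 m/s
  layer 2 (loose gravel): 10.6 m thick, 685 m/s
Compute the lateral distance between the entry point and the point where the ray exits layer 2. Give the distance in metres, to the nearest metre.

Ray parameter p = sin 48.9° / 588 m/s = 1.2816e-03 s/m.
Layer 1: θ = 48.90°; offset = 10.2·tan 48.90° = 11.692 m.
Layer 2: sin θ = p·685 = 0.8779 → θ = 61.39°; offset = 10.6·tan 61.39° = 19.431 m.
Total horizontal offset = 31.124 m.

31 m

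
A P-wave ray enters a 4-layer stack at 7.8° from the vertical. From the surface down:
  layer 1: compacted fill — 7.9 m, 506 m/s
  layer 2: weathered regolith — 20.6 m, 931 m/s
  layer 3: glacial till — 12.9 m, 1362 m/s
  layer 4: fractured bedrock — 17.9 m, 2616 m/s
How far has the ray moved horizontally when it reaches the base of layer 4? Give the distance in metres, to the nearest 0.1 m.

Apply Snell's law at each interface; in layer i the horizontal offset is hᵢ·tan θᵢ.
Layer 1: θ = 7.80°; offset = 7.9·tan 7.80° = 1.082 m.
Layer 2: sin θ = 931·sin 7.8°/506 = 0.2497, θ = 14.46°; offset = 20.6·tan 14.46° = 5.312 m.
Layer 3: sin θ = 1362·sin 7.8°/506 = 0.3653, θ = 21.43°; offset = 12.9·tan 21.43° = 5.062 m.
Layer 4: sin θ = 2616·sin 7.8°/506 = 0.7016, θ = 44.56°; offset = 17.9·tan 44.56° = 17.627 m.
Total horizontal offset = 29.083 m.

29.1 m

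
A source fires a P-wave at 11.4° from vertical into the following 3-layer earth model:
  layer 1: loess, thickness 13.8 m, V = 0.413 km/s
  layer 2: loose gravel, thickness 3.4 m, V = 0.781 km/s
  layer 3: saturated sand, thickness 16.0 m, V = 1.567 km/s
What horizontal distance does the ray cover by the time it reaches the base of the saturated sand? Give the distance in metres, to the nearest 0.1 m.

22.3 m

Apply Snell's law at each interface; in layer i the horizontal offset is hᵢ·tan θᵢ.
Layer 1: θ = 11.40°; offset = 13.8·tan 11.40° = 2.783 m.
Layer 2: sin θ = 0.781·sin 11.4°/0.413 = 0.3738, θ = 21.95°; offset = 3.4·tan 21.95° = 1.370 m.
Layer 3: sin θ = 1.567·sin 11.4°/0.413 = 0.7499, θ = 48.59°; offset = 16.0·tan 48.59° = 18.139 m.
Total horizontal offset = 22.292 m.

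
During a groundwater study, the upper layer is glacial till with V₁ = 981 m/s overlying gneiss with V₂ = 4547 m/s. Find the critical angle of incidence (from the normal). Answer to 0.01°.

12.46°

Critical incidence: sin θ_c = V₁/V₂ = 981/4547 = 0.2157.
θ_c = arcsin 0.2157 = 12.46°.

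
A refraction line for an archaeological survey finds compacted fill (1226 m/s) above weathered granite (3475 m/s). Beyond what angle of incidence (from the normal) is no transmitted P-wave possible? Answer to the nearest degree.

21°

Critical incidence: sin θ_c = V₁/V₂ = 1226/3475 = 0.3528.
θ_c = arcsin 0.3528 = 20.66°.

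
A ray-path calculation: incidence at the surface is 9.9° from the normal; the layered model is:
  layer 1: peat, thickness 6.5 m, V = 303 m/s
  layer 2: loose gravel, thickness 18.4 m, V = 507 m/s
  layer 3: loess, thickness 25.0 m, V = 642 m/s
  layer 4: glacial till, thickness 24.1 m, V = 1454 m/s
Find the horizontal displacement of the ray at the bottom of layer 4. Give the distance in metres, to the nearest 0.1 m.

Apply Snell's law at each interface; in layer i the horizontal offset is hᵢ·tan θᵢ.
Layer 1: θ = 9.90°; offset = 6.5·tan 9.90° = 1.134 m.
Layer 2: sin θ = 507·sin 9.9°/303 = 0.2877, θ = 16.72°; offset = 18.4·tan 16.72° = 5.527 m.
Layer 3: sin θ = 642·sin 9.9°/303 = 0.3643, θ = 21.36°; offset = 25.0·tan 21.36° = 9.779 m.
Layer 4: sin θ = 1454·sin 9.9°/303 = 0.8250, θ = 55.59°; offset = 24.1·tan 55.59° = 35.186 m.
Σ offsets = 51.627 m.

51.6 m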